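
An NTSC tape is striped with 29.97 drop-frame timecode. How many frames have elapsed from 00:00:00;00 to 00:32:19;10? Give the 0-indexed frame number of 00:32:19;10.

58122

As if non-drop at 30 labels/s: (0 × 3600 + 32 × 60 + 19) × 30 + 10 = 58180.
Minute boundaries passed: 32; those not divisible by 10: 32 − 3 = 29; dropped labels = 2 × 29 = 58.
Actual frame index = 58180 − 58 = 58122.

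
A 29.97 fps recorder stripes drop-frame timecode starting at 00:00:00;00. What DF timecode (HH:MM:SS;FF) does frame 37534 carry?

Each 10-minute DF block holds 10 × 60 × 30 − 9 × 2 = 17982 frames. 37534 ÷ 17982 → 2 full blocks, remainder 1570.
Within the partial block the first minute is 1800 frames and each further minute 1798, so 0 further minute boundaries passed. Total skipped labels = 18 × 2 + 2 × 0 = 36.
Non-drop label index = 37534 + 36 = 37570; at 30 labels/s that is 00:20:52:10, i.e. DF 00:20:52;10.

00:20:52;10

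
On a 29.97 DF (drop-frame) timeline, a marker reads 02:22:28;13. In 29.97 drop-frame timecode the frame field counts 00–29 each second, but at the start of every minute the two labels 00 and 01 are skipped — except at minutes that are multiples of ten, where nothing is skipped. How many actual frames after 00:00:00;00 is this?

256197

As if non-drop at 30 labels/s: (2 × 3600 + 22 × 60 + 28) × 30 + 13 = 256453.
Minute boundaries passed: 142; those not divisible by 10: 142 − 14 = 128; dropped labels = 2 × 128 = 256.
Actual frame index = 256453 − 256 = 256197.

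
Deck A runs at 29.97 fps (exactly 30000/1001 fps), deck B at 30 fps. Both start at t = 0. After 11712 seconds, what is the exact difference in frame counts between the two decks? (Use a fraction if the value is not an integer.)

351360/1001 frames

A emits 30000/1001 × 11712 = 351360000/1001 frames; B emits 30 × 11712 = 351360.
Difference = 351360/1001 frames (≈ 351.0090); B is ahead of A.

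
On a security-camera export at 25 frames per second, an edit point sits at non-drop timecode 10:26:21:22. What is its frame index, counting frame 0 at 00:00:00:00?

Total seconds to the label: (10 × 3600 + 26 × 60 + 21) = 37581.
Frame index = 37581 × 25 + 22 = 939547.

939547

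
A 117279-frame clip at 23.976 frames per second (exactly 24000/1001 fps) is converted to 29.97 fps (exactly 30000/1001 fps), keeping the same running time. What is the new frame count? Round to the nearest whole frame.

Frames at target rate = 117279 × (30000/1001) / (24000/1001) = 586395/4 ≈ 146598.750.
Nearest whole frame: 146599.

146599 frames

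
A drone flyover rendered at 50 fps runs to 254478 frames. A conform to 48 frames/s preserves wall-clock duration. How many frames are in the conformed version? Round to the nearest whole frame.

244299 frames

Frames at target rate = 254478 × (48) / (50) = 6107472/25 ≈ 244298.880.
Nearest whole frame: 244299.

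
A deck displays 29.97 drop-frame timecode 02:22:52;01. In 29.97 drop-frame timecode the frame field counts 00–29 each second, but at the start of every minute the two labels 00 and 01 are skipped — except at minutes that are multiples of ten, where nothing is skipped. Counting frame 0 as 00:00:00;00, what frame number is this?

256905

As if non-drop at 30 labels/s: (2 × 3600 + 22 × 60 + 52) × 30 + 1 = 257161.
Minute boundaries passed: 142; those not divisible by 10: 142 − 14 = 128; dropped labels = 2 × 128 = 256.
Actual frame index = 257161 − 256 = 256905.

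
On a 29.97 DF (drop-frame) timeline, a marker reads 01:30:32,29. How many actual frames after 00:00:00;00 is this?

Complete 10-minute blocks: 9, each 17982 frames → 161838.
Remaining 0 whole minutes in the current block: 0 frames.
Within the current minute: 32 × 30 + 29 = 989. Total = 161838 + 0 + 989 = 162827.

162827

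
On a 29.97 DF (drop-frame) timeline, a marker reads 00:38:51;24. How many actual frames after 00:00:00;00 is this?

Complete 10-minute blocks: 3, each 17982 frames → 53946.
Remaining 8 whole minutes in the current block: 1800 + 7 × 1798 = 14386 frames.
Within the current minute: 51 × 30 + 24 − 2 = 1552 (labels ;00/;01 skipped at this minute). Total = 53946 + 14386 + 1552 = 69884.

69884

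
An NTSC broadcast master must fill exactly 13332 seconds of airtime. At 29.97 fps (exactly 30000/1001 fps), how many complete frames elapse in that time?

Frames = 13332 × 30000/1001 = 36360000/91 ≈ 399560.4396.
Complete frames: 399560.

399560 frames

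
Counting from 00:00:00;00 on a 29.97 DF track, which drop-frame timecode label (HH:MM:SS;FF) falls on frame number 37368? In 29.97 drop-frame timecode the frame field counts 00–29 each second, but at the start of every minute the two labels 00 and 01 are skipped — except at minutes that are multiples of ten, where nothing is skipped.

Ten DF minutes hold 17982 frames, so frame 37368 lies in block 2 (frames 35964–53945) with 1404 frames into that block.
The block's first minute is 1800 frames and the rest 1798 each; 1404 frames reaches minute 0, so 2 × 18 + 0 × 2 = 36 labels have been skipped so far.
Adding those back, label number 37368 + 36 = 37404 at 30 labels/s is 1246 s + 24 f = 0 h 20 min 46 s frame 24, i.e. 00:20:46;24.

00:20:46;24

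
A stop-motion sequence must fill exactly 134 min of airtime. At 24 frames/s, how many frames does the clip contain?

134 min = 8040 s.
Frames = 8040 × 24 = 192960.

192960 frames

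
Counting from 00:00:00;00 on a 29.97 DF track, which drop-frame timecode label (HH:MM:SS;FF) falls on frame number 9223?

Each 10-minute DF block holds 10 × 60 × 30 − 9 × 2 = 17982 frames. 9223 ÷ 17982 → 0 full blocks, remainder 9223.
Within the partial block the first minute is 1800 frames and each further minute 1798, so 5 further minute boundaries passed. Total skipped labels = 18 × 0 + 2 × 5 = 10.
Non-drop label index = 9223 + 10 = 9233; at 30 labels/s that is 00:05:07:23, i.e. DF 00:05:07;23.

00:05:07;23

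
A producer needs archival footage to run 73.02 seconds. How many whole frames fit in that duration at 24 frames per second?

Frames = 73.02 × 24 = 43812/25 ≈ 1752.4800.
Complete frames: 1752.

1752 frames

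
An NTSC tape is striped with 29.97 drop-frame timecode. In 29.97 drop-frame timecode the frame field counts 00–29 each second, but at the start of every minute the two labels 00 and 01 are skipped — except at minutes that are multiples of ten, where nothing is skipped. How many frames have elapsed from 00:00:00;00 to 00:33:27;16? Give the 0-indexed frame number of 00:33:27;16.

Complete 10-minute blocks: 3, each 17982 frames → 53946.
Remaining 3 whole minutes in the current block: 1800 + 2 × 1798 = 5396 frames.
Within the current minute: 27 × 30 + 16 − 2 = 824 (labels ;00/;01 skipped at this minute). Total = 53946 + 5396 + 824 = 60166.

60166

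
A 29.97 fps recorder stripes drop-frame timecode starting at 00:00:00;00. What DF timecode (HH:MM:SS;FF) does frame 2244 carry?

00:01:14;26

Ten DF minutes hold 17982 frames, so frame 2244 lies in block 0 (frames 0–17981) with 2244 frames into that block.
The block's first minute is 1800 frames and the rest 1798 each; 2244 frames reaches minute 1, so 0 × 18 + 1 × 2 = 2 labels have been skipped so far.
Adding those back, label number 2244 + 2 = 2246 at 30 labels/s is 74 s + 26 f = 0 h 1 min 14 s frame 26, i.e. 00:01:14;26.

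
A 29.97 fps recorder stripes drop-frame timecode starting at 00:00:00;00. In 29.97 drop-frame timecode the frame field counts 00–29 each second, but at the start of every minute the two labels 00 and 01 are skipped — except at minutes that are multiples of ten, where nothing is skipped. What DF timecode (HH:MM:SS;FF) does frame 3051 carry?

00:01:41;23

Each 10-minute DF block holds 10 × 60 × 30 − 9 × 2 = 17982 frames. 3051 ÷ 17982 → 0 full blocks, remainder 3051.
Within the partial block the first minute is 1800 frames and each further minute 1798, so 1 further minute boundary passed. Total skipped labels = 18 × 0 + 2 × 1 = 2.
Non-drop label index = 3051 + 2 = 3053; at 30 labels/s that is 00:01:41:23, i.e. DF 00:01:41;23.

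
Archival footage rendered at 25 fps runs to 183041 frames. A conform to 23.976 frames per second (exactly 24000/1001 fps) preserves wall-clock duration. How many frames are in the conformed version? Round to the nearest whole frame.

175544 frames

Frames at target rate = 183041 × (24000/1001) / (25) = 175719360/1001 ≈ 175543.816.
Nearest whole frame: 175544.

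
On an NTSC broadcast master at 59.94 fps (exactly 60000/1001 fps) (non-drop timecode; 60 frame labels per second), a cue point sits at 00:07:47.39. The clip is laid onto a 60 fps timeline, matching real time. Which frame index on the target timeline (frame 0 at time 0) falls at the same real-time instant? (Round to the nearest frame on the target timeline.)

Source frame index: (0×3600 + 7×60 + 47) × 60 + 39 = 28059.
Real time: 28059 / (60000/1001) = 9362353/20000 s.
Target frame: (9362353/20000) × (60) = 28087059/1000 ≈ 28087.059 → 28087.

frame 28087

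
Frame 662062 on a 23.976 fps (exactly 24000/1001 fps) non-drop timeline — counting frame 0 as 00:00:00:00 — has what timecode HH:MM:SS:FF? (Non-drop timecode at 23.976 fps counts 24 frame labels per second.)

662062 ÷ 24 = 27585 full seconds, remainder 22 frames.
27585 s = 7 h 39 min 45 s.
Timecode: 07:39:45:22.

07:39:45:22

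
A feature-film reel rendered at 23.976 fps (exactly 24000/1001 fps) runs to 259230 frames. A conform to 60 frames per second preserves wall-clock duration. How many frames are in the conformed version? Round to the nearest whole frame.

Frames at target rate = 259230 × (60) / (24000/1001) = 25948923/40 ≈ 648723.075.
Nearest whole frame: 648723.

648723 frames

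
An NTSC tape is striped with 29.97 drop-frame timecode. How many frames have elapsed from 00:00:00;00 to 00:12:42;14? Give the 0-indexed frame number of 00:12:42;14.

As if non-drop at 30 labels/s: (0 × 3600 + 12 × 60 + 42) × 30 + 14 = 22874.
Minute boundaries passed: 12; those not divisible by 10: 12 − 1 = 11; dropped labels = 2 × 11 = 22.
Actual frame index = 22874 − 22 = 22852.

22852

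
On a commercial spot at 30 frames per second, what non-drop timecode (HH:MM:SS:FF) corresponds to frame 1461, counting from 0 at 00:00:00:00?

1461 ÷ 30 = 48 full seconds, remainder 21 frames.
48 s = 0 h 0 min 48 s.
Timecode: 00:00:48:21.

00:00:48:21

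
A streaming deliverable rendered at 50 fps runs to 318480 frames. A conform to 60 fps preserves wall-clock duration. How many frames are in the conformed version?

382176 frames

Frames at target rate = 318480 × (60) / (50) = 382176.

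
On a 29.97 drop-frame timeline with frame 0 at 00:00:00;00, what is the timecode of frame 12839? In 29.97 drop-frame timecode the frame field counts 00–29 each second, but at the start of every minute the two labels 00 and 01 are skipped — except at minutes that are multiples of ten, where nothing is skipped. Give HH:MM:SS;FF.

00:07:08;13

Ten DF minutes hold 17982 frames, so frame 12839 lies in block 0 (frames 0–17981) with 12839 frames into that block.
The block's first minute is 1800 frames and the rest 1798 each; 12839 frames reaches minute 7, so 0 × 18 + 7 × 2 = 14 labels have been skipped so far.
Adding those back, label number 12839 + 14 = 12853 at 30 labels/s is 428 s + 13 f = 0 h 7 min 8 s frame 13, i.e. 00:07:08;13.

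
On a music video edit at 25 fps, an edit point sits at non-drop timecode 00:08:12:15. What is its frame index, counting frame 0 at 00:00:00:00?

12315

Total seconds to the label: (0 × 3600 + 8 × 60 + 12) = 492.
Frame index = 492 × 25 + 15 = 12315.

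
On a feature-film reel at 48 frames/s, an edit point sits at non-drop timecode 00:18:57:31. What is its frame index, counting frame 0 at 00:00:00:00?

Total seconds to the label: (0 × 3600 + 18 × 60 + 57) = 1137.
Frame index = 1137 × 48 + 31 = 54607.

54607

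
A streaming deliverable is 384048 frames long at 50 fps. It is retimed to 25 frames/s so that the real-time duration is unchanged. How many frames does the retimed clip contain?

Target frames = source frames × (target rate / source rate) = 384048 × (25)/(50) = 384048 × 1/2 = 192024.

192024 frames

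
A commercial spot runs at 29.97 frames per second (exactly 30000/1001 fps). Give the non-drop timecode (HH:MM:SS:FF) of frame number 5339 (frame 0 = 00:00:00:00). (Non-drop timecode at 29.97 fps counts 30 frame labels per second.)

00:02:57:29

5339 ÷ 30 = 177 full seconds, remainder 29 frames.
177 s = 0 h 2 min 57 s.
Timecode: 00:02:57:29.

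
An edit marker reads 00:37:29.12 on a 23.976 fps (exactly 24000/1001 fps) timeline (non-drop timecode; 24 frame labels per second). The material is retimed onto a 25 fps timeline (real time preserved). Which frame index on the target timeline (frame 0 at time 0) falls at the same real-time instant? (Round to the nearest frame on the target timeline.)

frame 56294

Source frame index: (0×3600 + 37×60 + 29) × 24 + 12 = 53988.
Real time: 53988 / (24000/1001) = 4503499/2000 s.
Target frame: (4503499/2000) × (25) = 4503499/80 ≈ 56293.738 → 56294.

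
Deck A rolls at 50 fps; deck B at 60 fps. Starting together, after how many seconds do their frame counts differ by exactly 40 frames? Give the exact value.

The gap grows by |60 − 50| = 10 frames per second.
Time for a 40-frame gap: 40 ÷ (10) = 4 s.

4 seconds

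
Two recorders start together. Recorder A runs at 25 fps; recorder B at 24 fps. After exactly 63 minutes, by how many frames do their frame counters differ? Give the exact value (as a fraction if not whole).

3780 frames

63 min = 3780 s.
A emits 25 × 3780 = 94500 frames; B emits 24 × 3780 = 90720.
Difference = 3780 frames; B is behind A.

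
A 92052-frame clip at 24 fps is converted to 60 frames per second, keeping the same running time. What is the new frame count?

230130 frames

Target frames = source frames × (target rate / source rate) = 92052 × (60)/(24) = 92052 × 5/2 = 230130.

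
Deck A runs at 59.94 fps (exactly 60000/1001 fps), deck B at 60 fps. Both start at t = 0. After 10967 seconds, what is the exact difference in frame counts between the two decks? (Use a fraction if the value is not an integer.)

A emits 60000/1001 × 10967 = 59820000/91 frames; B emits 60 × 10967 = 658020.
Difference = 59820/91 frames (≈ 657.3626); B is ahead of A.

59820/91 frames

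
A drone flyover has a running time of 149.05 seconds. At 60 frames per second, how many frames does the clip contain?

8943 frames

Frames = 149.05 × 60 = 8943.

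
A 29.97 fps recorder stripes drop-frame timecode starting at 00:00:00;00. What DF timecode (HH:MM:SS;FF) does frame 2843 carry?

Ten DF minutes hold 17982 frames, so frame 2843 lies in block 0 (frames 0–17981) with 2843 frames into that block.
The block's first minute is 1800 frames and the rest 1798 each; 2843 frames reaches minute 1, so 0 × 18 + 1 × 2 = 2 labels have been skipped so far.
Adding those back, label number 2843 + 2 = 2845 at 30 labels/s is 94 s + 25 f = 0 h 1 min 34 s frame 25, i.e. 00:01:34;25.

00:01:34;25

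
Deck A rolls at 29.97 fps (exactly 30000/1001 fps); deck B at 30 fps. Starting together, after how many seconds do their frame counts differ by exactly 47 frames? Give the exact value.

47047/30 seconds

The gap grows by |30 − 30000/1001| = 30/1001 frames per second.
Time for a 47-frame gap: 47 ÷ (30/1001) = 47047/30 s.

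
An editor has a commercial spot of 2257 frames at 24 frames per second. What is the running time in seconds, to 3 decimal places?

Running time = 2257 × 1/24 = 2257/24 s ≈ 94.042 s.

94.042 seconds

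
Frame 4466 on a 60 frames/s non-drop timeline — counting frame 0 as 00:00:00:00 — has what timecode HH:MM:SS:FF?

4466 ÷ 60 = 74 full seconds, remainder 26 frames.
74 s = 0 h 1 min 14 s.
Timecode: 00:01:14:26.

00:01:14:26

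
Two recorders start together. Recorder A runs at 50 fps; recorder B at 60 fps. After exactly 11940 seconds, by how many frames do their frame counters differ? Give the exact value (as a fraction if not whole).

A emits 50 × 11940 = 597000 frames; B emits 60 × 11940 = 716400.
Difference = 119400 frames; B is ahead of A.

119400 frames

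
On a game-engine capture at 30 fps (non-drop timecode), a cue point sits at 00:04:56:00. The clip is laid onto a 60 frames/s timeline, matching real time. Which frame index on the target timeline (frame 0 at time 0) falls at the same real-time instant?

Source frame index: (0×3600 + 4×60 + 56) × 30 + 0 = 8880.
Real time: 8880 / (30) = 296 s.
Target frame: (296) × (60) = 17760.

frame 17760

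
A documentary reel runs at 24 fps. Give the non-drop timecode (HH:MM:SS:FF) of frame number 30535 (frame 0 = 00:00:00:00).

30535 ÷ 24 = 1272 full seconds, remainder 7 frames.
1272 s = 0 h 21 min 12 s.
Timecode: 00:21:12:07.

00:21:12:07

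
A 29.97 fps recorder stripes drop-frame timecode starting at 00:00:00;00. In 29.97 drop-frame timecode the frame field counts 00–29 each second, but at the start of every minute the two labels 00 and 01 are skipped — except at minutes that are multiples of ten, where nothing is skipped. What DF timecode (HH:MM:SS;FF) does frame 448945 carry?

Ten DF minutes hold 17982 frames, so frame 448945 lies in block 24 (frames 431568–449549) with 17377 frames into that block.
The block's first minute is 1800 frames and the rest 1798 each; 17377 frames reaches minute 9, so 24 × 18 + 9 × 2 = 450 labels have been skipped so far.
Adding those back, label number 448945 + 450 = 449395 at 30 labels/s is 14979 s + 25 f = 4 h 9 min 39 s frame 25, i.e. 04:09:39;25.

04:09:39;25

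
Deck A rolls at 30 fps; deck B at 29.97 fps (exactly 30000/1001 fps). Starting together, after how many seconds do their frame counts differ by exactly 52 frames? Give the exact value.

The gap grows by |30000/1001 − 30| = 30/1001 frames per second.
Time for a 52-frame gap: 52 ÷ (30/1001) = 26026/15 s.

26026/15 seconds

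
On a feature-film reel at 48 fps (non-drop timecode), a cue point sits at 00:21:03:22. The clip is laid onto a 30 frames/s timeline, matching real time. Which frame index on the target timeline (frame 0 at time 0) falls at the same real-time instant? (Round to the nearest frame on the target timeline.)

Source frame index: (0×3600 + 21×60 + 3) × 48 + 22 = 60646.
Real time: 60646 / (48) = 30323/24 s.
Target frame: (30323/24) × (30) = 151615/4 ≈ 37903.750 → 37904.

frame 37904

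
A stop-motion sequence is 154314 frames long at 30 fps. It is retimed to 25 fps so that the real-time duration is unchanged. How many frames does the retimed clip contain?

128595 frames

Target frames = source frames × (target rate / source rate) = 154314 × (25)/(30) = 154314 × 5/6 = 128595.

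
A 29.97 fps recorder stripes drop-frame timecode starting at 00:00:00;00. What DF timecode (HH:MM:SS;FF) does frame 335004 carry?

03:06:18;00

Ten DF minutes hold 17982 frames, so frame 335004 lies in block 18 (frames 323676–341657) with 11328 frames into that block.
The block's first minute is 1800 frames and the rest 1798 each; 11328 frames reaches minute 6, so 18 × 18 + 6 × 2 = 336 labels have been skipped so far.
Adding those back, label number 335004 + 336 = 335340 at 30 labels/s is 11178 s + 0 f = 3 h 6 min 18 s frame 0, i.e. 03:06:18;00.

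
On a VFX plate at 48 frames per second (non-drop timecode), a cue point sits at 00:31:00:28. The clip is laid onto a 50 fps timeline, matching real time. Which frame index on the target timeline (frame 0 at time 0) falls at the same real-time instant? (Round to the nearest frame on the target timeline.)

frame 93029

Source frame index: (0×3600 + 31×60 + 0) × 48 + 28 = 89308.
Real time: 89308 / (48) = 22327/12 s.
Target frame: (22327/12) × (50) = 558175/6 ≈ 93029.167 → 93029.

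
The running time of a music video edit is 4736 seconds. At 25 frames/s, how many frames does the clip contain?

Frames = 4736 × 25 = 118400.

118400 frames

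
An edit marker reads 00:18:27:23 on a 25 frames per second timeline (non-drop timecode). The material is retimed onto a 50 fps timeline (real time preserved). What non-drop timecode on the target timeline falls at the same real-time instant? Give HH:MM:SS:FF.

Source frame index: (0×3600 + 18×60 + 27) × 25 + 23 = 27698.
Real time: 27698 / (25) = 27698/25 s.
Target frame: (27698/25) × (50) = 55396.
At 50 labels/s: frame 55396 → 00:18:27:46.

00:18:27:46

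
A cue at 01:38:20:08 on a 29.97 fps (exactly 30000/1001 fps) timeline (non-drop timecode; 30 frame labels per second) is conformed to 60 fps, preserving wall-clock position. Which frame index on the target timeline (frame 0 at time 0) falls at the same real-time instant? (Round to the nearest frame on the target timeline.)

Source frame index: (1×3600 + 38×60 + 20) × 30 + 8 = 177008.
Real time: 177008 / (30000/1001) = 11074063/1875 s.
Target frame: (11074063/1875) × (60) = 44296252/125 ≈ 354370.016 → 354370.

frame 354370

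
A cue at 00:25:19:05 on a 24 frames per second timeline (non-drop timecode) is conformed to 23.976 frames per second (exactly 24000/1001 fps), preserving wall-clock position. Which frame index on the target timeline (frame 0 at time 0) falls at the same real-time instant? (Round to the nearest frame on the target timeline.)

frame 36425

Source frame index: (0×3600 + 25×60 + 19) × 24 + 5 = 36461.
Real time: 36461 / (24) = 36461/24 s.
Target frame: (36461/24) × (24000/1001) = 36461000/1001 ≈ 36424.575 → 36425.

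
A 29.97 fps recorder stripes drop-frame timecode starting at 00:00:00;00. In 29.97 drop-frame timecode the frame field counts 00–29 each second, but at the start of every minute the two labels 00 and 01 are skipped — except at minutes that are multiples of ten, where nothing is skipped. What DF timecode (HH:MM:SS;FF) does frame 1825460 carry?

16:55:09;18

Ten DF minutes hold 17982 frames, so frame 1825460 lies in block 101 (frames 1816182–1834163) with 9278 frames into that block.
The block's first minute is 1800 frames and the rest 1798 each; 9278 frames reaches minute 5, so 101 × 18 + 5 × 2 = 1828 labels have been skipped so far.
Adding those back, label number 1825460 + 1828 = 1827288 at 30 labels/s is 60909 s + 18 f = 16 h 55 min 9 s frame 18, i.e. 16:55:09;18.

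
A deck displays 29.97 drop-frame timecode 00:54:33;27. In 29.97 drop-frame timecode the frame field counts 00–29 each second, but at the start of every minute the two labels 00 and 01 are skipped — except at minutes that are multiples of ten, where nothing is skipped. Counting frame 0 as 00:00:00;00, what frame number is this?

As if non-drop at 30 labels/s: (0 × 3600 + 54 × 60 + 33) × 30 + 27 = 98217.
Minute boundaries passed: 54; those not divisible by 10: 54 − 5 = 49; dropped labels = 2 × 49 = 98.
Actual frame index = 98217 − 98 = 98119.

98119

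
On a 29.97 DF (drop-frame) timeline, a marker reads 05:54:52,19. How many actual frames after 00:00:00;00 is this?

Complete 10-minute blocks: 35, each 17982 frames → 629370.
Remaining 4 whole minutes in the current block: 1800 + 3 × 1798 = 7194 frames.
Within the current minute: 52 × 30 + 19 − 2 = 1577 (labels ;00/;01 skipped at this minute). Total = 629370 + 7194 + 1577 = 638141.

638141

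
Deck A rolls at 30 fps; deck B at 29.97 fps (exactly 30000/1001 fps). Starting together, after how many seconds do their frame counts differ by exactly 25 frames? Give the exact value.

The gap grows by |30000/1001 − 30| = 30/1001 frames per second.
Time for a 25-frame gap: 25 ÷ (30/1001) = 5005/6 s.

5005/6 seconds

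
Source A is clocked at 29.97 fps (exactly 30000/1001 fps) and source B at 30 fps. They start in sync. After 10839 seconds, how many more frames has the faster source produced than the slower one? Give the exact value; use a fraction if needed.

325170/1001 frames

A emits 30000/1001 × 10839 = 325170000/1001 frames; B emits 30 × 10839 = 325170.
Difference = 325170/1001 frames (≈ 324.8452); B is ahead of A.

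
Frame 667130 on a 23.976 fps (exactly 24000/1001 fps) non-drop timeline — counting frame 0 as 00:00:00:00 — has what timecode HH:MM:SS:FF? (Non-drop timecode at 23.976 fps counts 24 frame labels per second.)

667130 ÷ 24 = 27797 full seconds, remainder 2 frames.
27797 s = 7 h 43 min 17 s.
Timecode: 07:43:17:02.

07:43:17:02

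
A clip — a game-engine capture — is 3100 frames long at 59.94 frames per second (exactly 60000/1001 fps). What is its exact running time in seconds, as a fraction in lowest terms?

Running time = 3100 ÷ (60000/1001) = 3100 × 1001/60000 = 31031/600 s.

31031/600 seconds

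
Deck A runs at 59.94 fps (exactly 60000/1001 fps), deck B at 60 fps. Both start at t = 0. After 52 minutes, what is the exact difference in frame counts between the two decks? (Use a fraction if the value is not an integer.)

14400/77 frames

52 min = 3120 s.
A emits 60000/1001 × 3120 = 14400000/77 frames; B emits 60 × 3120 = 187200.
Difference = 14400/77 frames (≈ 187.0130); B is ahead of A.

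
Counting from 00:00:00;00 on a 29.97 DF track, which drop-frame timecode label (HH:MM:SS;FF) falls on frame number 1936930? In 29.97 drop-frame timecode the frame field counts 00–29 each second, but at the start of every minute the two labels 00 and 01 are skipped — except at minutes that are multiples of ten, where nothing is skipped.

Ten DF minutes hold 17982 frames, so frame 1936930 lies in block 107 (frames 1924074–1942055) with 12856 frames into that block.
The block's first minute is 1800 frames and the rest 1798 each; 12856 frames reaches minute 7, so 107 × 18 + 7 × 2 = 1940 labels have been skipped so far.
Adding those back, label number 1936930 + 1940 = 1938870 at 30 labels/s is 64629 s + 0 f = 17 h 57 min 9 s frame 0, i.e. 17:57:09;00.

17:57:09;00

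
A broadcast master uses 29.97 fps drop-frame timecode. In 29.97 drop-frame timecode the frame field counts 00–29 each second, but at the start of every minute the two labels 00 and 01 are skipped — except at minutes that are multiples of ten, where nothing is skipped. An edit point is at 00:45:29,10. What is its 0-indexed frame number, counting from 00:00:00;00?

81798

As if non-drop at 30 labels/s: (0 × 3600 + 45 × 60 + 29) × 30 + 10 = 81880.
Minute boundaries passed: 45; those not divisible by 10: 45 − 4 = 41; dropped labels = 2 × 41 = 82.
Actual frame index = 81880 − 82 = 81798.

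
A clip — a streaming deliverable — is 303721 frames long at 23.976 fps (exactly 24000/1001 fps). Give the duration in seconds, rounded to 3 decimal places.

Running time = 303721 × 1001/24000 = 304024721/24000 s ≈ 12667.697 s.

12667.697 seconds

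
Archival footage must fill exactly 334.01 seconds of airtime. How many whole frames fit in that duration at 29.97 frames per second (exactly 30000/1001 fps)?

10010 frames

Frames = 334.01 × 30000/1001 = 10020300/1001 ≈ 10010.2897.
Complete frames: 10010.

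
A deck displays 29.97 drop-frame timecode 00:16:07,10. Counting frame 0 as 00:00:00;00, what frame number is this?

As if non-drop at 30 labels/s: (0 × 3600 + 16 × 60 + 7) × 30 + 10 = 29020.
Minute boundaries passed: 16; those not divisible by 10: 16 − 1 = 15; dropped labels = 2 × 15 = 30.
Actual frame index = 29020 − 30 = 28990.

28990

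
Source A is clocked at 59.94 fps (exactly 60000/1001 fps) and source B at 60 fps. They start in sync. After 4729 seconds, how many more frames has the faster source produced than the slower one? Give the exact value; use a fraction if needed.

A emits 60000/1001 × 4729 = 283740000/1001 frames; B emits 60 × 4729 = 283740.
Difference = 283740/1001 frames (≈ 283.4565); B is ahead of A.

283740/1001 frames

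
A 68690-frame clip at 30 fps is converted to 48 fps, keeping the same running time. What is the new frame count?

109904 frames

Target frames = source frames × (target rate / source rate) = 68690 × (48)/(30) = 68690 × 8/5 = 109904.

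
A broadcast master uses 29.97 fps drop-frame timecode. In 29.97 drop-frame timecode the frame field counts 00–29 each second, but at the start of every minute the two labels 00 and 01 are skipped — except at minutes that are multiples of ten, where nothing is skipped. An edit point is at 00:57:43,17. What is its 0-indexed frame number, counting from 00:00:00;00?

103803

Complete 10-minute blocks: 5, each 17982 frames → 89910.
Remaining 7 whole minutes in the current block: 1800 + 6 × 1798 = 12588 frames.
Within the current minute: 43 × 30 + 17 − 2 = 1305 (labels ;00/;01 skipped at this minute). Total = 89910 + 12588 + 1305 = 103803.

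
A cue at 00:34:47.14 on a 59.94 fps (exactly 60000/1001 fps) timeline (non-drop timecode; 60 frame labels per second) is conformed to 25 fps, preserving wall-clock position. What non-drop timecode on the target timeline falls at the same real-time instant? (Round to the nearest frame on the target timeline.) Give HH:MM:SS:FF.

Source frame index: (0×3600 + 34×60 + 47) × 60 + 14 = 125234.
Real time: 125234 / (60000/1001) = 62679617/30000 s.
Target frame: (62679617/30000) × (25) = 62679617/1200 ≈ 52233.014 → 52233.
At 25 labels/s: frame 52233 → 00:34:49:08.

00:34:49:08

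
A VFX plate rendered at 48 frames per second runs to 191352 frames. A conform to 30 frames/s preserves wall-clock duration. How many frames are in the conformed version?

119595 frames

Target frames = source frames × (target rate / source rate) = 191352 × (30)/(48) = 191352 × 5/8 = 119595.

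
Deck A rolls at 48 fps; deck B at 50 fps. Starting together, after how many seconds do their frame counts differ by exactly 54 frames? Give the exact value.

27 seconds

The gap grows by |50 − 48| = 2 frames per second.
Time for a 54-frame gap: 54 ÷ (2) = 27 s.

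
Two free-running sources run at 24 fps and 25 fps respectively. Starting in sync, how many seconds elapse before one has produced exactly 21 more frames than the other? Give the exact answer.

The gap grows by |25 − 24| = 1 frame per second.
Time for a 21-frame gap: 21 ÷ (1) = 21 s.

21 seconds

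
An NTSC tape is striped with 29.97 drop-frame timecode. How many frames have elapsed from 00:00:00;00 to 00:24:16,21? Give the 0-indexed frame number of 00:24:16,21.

43657

Complete 10-minute blocks: 2, each 17982 frames → 35964.
Remaining 4 whole minutes in the current block: 1800 + 3 × 1798 = 7194 frames.
Within the current minute: 16 × 30 + 21 − 2 = 499 (labels ;00/;01 skipped at this minute). Total = 35964 + 7194 + 499 = 43657.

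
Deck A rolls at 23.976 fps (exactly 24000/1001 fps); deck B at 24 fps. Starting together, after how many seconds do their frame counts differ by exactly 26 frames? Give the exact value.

The gap grows by |24 − 24000/1001| = 24/1001 frames per second.
Time for a 26-frame gap: 26 ÷ (24/1001) = 13013/12 s.

13013/12 seconds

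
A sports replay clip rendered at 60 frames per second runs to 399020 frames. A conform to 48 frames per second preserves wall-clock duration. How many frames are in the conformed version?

Target frames = source frames × (target rate / source rate) = 399020 × (48)/(60) = 399020 × 4/5 = 319216.

319216 frames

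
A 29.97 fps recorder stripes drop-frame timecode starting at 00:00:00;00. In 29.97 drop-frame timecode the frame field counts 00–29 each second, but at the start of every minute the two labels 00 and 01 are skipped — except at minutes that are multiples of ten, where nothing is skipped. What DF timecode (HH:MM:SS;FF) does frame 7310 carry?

00:04:03;28

Each 10-minute DF block holds 10 × 60 × 30 − 9 × 2 = 17982 frames. 7310 ÷ 17982 → 0 full blocks, remainder 7310.
Within the partial block the first minute is 1800 frames and each further minute 1798, so 4 further minute boundaries passed. Total skipped labels = 18 × 0 + 2 × 4 = 8.
Non-drop label index = 7310 + 8 = 7318; at 30 labels/s that is 00:04:03:28, i.e. DF 00:04:03;28.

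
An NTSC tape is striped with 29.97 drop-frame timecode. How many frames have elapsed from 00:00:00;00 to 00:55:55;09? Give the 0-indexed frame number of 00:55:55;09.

100559

Complete 10-minute blocks: 5, each 17982 frames → 89910.
Remaining 5 whole minutes in the current block: 1800 + 4 × 1798 = 8992 frames.
Within the current minute: 55 × 30 + 9 − 2 = 1657 (labels ;00/;01 skipped at this minute). Total = 89910 + 8992 + 1657 = 100559.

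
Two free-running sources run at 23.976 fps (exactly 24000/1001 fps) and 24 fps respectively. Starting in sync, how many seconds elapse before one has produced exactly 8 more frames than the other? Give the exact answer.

1001/3 seconds

The gap grows by |24 − 24000/1001| = 24/1001 frames per second.
Time for a 8-frame gap: 8 ÷ (24/1001) = 1001/3 s.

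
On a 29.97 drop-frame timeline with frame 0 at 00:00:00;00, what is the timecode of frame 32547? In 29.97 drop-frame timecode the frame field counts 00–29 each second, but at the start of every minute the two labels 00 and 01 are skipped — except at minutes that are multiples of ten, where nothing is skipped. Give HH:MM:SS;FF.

Each 10-minute DF block holds 10 × 60 × 30 − 9 × 2 = 17982 frames. 32547 ÷ 17982 → 1 full block, remainder 14565.
Within the partial block the first minute is 1800 frames and each further minute 1798, so 8 further minute boundaries passed. Total skipped labels = 18 × 1 + 2 × 8 = 34.
Non-drop label index = 32547 + 34 = 32581; at 30 labels/s that is 00:18:06:01, i.e. DF 00:18:06;01.

00:18:06;01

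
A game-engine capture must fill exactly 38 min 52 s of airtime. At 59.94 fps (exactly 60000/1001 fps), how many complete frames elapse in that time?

139780 frames

38 min 52 s = 2332 s.
Frames = 2332 × 60000/1001 = 12720000/91 ≈ 139780.2198.
Complete frames: 139780.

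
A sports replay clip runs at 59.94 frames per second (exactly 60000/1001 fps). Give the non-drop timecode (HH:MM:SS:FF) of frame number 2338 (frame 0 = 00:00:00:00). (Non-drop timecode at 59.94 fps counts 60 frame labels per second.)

00:00:38:58

2338 ÷ 60 = 38 full seconds, remainder 58 frames.
38 s = 0 h 0 min 38 s.
Timecode: 00:00:38:58.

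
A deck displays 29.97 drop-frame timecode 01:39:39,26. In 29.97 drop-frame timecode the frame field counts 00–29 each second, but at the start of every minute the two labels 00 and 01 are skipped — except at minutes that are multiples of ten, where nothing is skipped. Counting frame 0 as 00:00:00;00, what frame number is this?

179216

As if non-drop at 30 labels/s: (1 × 3600 + 39 × 60 + 39) × 30 + 26 = 179396.
Minute boundaries passed: 99; those not divisible by 10: 99 − 9 = 90; dropped labels = 2 × 90 = 180.
Actual frame index = 179396 − 180 = 179216.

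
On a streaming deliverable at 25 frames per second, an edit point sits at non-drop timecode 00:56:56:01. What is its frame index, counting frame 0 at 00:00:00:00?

Total seconds to the label: (0 × 3600 + 56 × 60 + 56) = 3416.
Frame index = 3416 × 25 + 1 = 85401.

frame 85401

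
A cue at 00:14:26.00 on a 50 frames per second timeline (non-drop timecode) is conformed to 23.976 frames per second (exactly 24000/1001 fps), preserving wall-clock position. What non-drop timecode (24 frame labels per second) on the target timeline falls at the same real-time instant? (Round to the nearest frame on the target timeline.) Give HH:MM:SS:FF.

Source frame index: (0×3600 + 14×60 + 26) × 50 + 0 = 43300.
Real time: 43300 / (50) = 866 s.
Target frame: (866) × (24000/1001) = 20784000/1001 ≈ 20763.237 → 20763.
At 24 labels/s: frame 20763 → 00:14:25:03.

00:14:25:03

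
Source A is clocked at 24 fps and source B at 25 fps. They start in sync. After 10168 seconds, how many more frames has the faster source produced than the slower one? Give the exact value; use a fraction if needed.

A emits 24 × 10168 = 244032 frames; B emits 25 × 10168 = 254200.
Difference = 10168 frames; B is ahead of A.

10168 frames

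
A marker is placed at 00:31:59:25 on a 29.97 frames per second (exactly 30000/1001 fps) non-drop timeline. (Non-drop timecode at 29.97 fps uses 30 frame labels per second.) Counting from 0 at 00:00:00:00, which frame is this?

Total seconds to the label: (0 × 3600 + 31 × 60 + 59) = 1919.
Frame index = 1919 × 30 + 25 = 57595.

frame 57595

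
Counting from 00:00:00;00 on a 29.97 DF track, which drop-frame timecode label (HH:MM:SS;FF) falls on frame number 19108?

Ten DF minutes hold 17982 frames, so frame 19108 lies in block 1 (frames 17982–35963) with 1126 frames into that block.
The block's first minute is 1800 frames and the rest 1798 each; 1126 frames reaches minute 0, so 1 × 18 + 0 × 2 = 18 labels have been skipped so far.
Adding those back, label number 19108 + 18 = 19126 at 30 labels/s is 637 s + 16 f = 0 h 10 min 37 s frame 16, i.e. 00:10:37;16.

00:10:37;16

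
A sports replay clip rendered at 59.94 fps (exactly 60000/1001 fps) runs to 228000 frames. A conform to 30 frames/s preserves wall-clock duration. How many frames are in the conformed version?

Target frames = source frames × (target rate / source rate) = 228000 × (30)/(60000/1001) = 228000 × 1001/2000 = 114114.

114114 frames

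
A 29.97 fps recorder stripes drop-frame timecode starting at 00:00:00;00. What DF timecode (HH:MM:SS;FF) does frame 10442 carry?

00:05:48;12

Each 10-minute DF block holds 10 × 60 × 30 − 9 × 2 = 17982 frames. 10442 ÷ 17982 → 0 full blocks, remainder 10442.
Within the partial block the first minute is 1800 frames and each further minute 1798, so 5 further minute boundaries passed. Total skipped labels = 18 × 0 + 2 × 5 = 10.
Non-drop label index = 10442 + 10 = 10452; at 30 labels/s that is 00:05:48:12, i.e. DF 00:05:48;12.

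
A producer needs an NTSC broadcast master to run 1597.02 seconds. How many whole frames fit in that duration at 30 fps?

Frames = 1597.02 × 30 = 239553/5 ≈ 47910.6000.
Complete frames: 47910.

47910 frames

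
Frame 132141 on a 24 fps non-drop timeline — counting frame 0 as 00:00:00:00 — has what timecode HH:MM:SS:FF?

132141 ÷ 24 = 5505 full seconds, remainder 21 frames.
5505 s = 1 h 31 min 45 s.
Timecode: 01:31:45:21.

01:31:45:21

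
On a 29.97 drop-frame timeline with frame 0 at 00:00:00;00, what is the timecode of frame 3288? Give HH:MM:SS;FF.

Ten DF minutes hold 17982 frames, so frame 3288 lies in block 0 (frames 0–17981) with 3288 frames into that block.
The block's first minute is 1800 frames and the rest 1798 each; 3288 frames reaches minute 1, so 0 × 18 + 1 × 2 = 2 labels have been skipped so far.
Adding those back, label number 3288 + 2 = 3290 at 30 labels/s is 109 s + 20 f = 0 h 1 min 49 s frame 20, i.e. 00:01:49;20.

00:01:49;20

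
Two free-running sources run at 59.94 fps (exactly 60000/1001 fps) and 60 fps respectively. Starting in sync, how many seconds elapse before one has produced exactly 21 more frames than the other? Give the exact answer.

350.35 seconds

The gap grows by |60 − 60000/1001| = 60/1001 frames per second.
Time for a 21-frame gap: 21 ÷ (60/1001) = 350.35 s.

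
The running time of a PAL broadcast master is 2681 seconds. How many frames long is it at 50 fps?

Frames = 2681 × 50 = 134050.

134050 frames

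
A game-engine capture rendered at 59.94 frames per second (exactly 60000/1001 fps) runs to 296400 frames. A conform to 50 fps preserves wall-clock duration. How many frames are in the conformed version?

Target frames = source frames × (target rate / source rate) = 296400 × (50)/(60000/1001) = 296400 × 1001/1200 = 247247.

247247 frames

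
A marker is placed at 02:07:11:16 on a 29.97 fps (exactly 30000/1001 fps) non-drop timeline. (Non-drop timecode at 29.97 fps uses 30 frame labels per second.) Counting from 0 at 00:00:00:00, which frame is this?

Total seconds to the label: (2 × 3600 + 7 × 60 + 11) = 7631.
Frame index = 7631 × 30 + 16 = 228946.

228946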